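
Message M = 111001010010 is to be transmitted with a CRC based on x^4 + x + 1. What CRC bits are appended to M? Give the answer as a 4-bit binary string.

Append 4 zeros: 1110010100100000. Divide by 10011 (XOR where the leading bit is 1):
  pos 0: 11100 XOR 10011 = 01111
  pos 1: 11111 XOR 10011 = 01100
  pos 2: 11000 XOR 10011 = 01011
  pos 3: 10111 XOR 10011 = 00100
  pos 5: 10000 XOR 10011 = 00011
  pos 8: 11100 XOR 10011 = 01111
  pos 9: 11110 XOR 10011 = 01101
  pos 10: 11010 XOR 10011 = 01001
  pos 11: 10010 XOR 10011 = 00001
Remainder (last 4 bits) = 0001. This is the CRC / FCS.

0001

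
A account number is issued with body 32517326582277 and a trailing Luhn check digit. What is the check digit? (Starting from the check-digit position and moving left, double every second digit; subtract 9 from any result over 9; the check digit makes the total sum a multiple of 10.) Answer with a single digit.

8

Partial digits right→left: 7 7 2 2 8 5 6 2 3 7 1 5 2 3
Double every second digit counting from the check-digit position (so the 1st, 3rd, 5th, ... of the partial from the right).
  doubled (with −9 where >9): 5 4 7 3 6 2 4 → sum 31
  kept as-is: 7 2 5 2 7 5 3 → sum 31
Total = 31 + 31 = 62.
Check digit = (10 − (62 mod 10)) mod 10 = 8.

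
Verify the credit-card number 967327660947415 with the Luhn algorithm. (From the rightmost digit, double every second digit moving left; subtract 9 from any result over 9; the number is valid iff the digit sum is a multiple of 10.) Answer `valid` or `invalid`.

From the right, keep odd positions and double even positions (subtract 9 from any doubled value over 9):
  doubled (positions 2,4,...): 2 5 9 3 5 6 3 → sum 33
  kept (positions 1,3,...): 5 4 4 0 6 2 7 9 → sum 37
Total = 70.
70 mod 10 = 0, so the number is valid.

valid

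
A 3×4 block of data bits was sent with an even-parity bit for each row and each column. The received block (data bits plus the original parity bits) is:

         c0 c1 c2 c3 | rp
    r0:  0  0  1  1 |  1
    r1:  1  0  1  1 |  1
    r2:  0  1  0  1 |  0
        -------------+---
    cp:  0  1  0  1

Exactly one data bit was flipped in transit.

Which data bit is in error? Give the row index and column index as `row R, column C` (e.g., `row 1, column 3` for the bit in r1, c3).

Recompute each row's even parity and compare to rp:
  r0: data parity 0, sent rp 1 → mismatch
  r1: data parity 1, sent rp 1 → ok
  r2: data parity 0, sent rp 0 → ok
Recompute each column's even parity and compare to cp:
  c0: data parity 1, sent cp 0 → mismatch
  c1: data parity 1, sent cp 1 → ok
  c2: data parity 0, sent cp 0 → ok
  c3: data parity 1, sent cp 1 → ok
Exactly one row (r0) and one column (c0) fail → the flipped bit is at their intersection.

row 0, column 0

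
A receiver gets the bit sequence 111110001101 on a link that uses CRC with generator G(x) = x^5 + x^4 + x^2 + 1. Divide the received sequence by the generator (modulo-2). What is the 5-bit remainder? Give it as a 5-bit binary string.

00000

Modulo-2 division of 111110001101 by 110101:
  pos 0: 111110 XOR 110101 = 001011
  pos 2: 101100 XOR 110101 = 011001
  pos 3: 110011 XOR 110101 = 000110
  pos 6: 110101 XOR 110101 = 000000
Remainder = 00000 (zero — the frame passes the CRC check).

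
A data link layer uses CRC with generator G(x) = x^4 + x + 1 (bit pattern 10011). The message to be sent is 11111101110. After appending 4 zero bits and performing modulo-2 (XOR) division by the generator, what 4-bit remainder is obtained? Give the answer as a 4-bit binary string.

1001

Append 4 zeros: 111111011100000. Divide by 10011 (XOR where the leading bit is 1):
  pos 0: 11111 XOR 10011 = 01100
  pos 1: 11001 XOR 10011 = 01010
  pos 2: 10100 XOR 10011 = 00111
  pos 4: 11111 XOR 10011 = 01100
  pos 5: 11001 XOR 10011 = 01010
  pos 6: 10100 XOR 10011 = 00111
  pos 8: 11100 XOR 10011 = 01111
  pos 9: 11110 XOR 10011 = 01101
  pos 10: 11010 XOR 10011 = 01001
Remainder (last 4 bits) = 1001. This is the CRC / FCS.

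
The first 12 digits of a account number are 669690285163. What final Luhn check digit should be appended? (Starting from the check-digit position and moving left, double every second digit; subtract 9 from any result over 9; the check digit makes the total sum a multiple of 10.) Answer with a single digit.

Partial digits right→left: 3 6 1 5 8 2 0 9 6 9 6 6
Double every second digit counting from the check-digit position (so the 1st, 3rd, 5th, ... of the partial from the right).
  doubled (with −9 where >9): 6 2 7 0 3 3 → sum 21
  kept as-is: 6 5 2 9 9 6 → sum 37
Total = 21 + 37 = 58.
Check digit = (10 − (58 mod 10)) mod 10 = 2.

2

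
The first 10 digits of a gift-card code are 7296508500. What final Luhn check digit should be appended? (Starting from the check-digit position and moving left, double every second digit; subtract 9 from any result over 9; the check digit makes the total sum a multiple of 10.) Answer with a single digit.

3

Partial digits right→left: 0 0 5 8 0 5 6 9 2 7
Double every second digit counting from the check-digit position (so the 1st, 3rd, 5th, ... of the partial from the right).
  doubled (with −9 where >9): 0 1 0 3 4 → sum 8
  kept as-is: 0 8 5 9 7 → sum 29
Total = 8 + 29 = 37.
Check digit = (10 − (37 mod 10)) mod 10 = 3.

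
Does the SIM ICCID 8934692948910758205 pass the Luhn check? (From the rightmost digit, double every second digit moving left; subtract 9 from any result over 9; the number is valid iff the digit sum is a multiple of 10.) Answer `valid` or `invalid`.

valid

From the right, keep odd positions and double even positions (subtract 9 from any doubled value over 9):
  doubled (positions 2,4,...): 0 7 5 2 7 9 9 8 9 → sum 56
  kept (positions 1,3,...): 5 2 5 0 9 4 2 6 3 8 → sum 44
Total = 100.
100 mod 10 = 0, so the number is valid.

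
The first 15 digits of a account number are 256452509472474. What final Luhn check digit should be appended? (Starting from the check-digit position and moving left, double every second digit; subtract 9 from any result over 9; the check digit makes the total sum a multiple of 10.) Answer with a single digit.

Partial digits right→left: 4 7 4 2 7 4 9 0 5 2 5 4 6 5 2
Double every second digit counting from the check-digit position (so the 1st, 3rd, 5th, ... of the partial from the right).
  doubled (with −9 where >9): 8 8 5 9 1 1 3 4 → sum 39
  kept as-is: 7 2 4 0 2 4 5 → sum 24
Total = 39 + 24 = 63.
Check digit = (10 − (63 mod 10)) mod 10 = 7.

7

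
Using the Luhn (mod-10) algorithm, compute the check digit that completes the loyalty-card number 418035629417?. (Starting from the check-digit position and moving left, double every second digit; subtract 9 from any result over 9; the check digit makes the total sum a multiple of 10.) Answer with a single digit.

Partial digits right→left: 7 1 4 9 2 6 5 3 0 8 1 4
Double every second digit counting from the check-digit position (so the 1st, 3rd, 5th, ... of the partial from the right).
  doubled (with −9 where >9): 5 8 4 1 0 2 → sum 20
  kept as-is: 1 9 6 3 8 4 → sum 31
Total = 20 + 31 = 51.
Check digit = (10 − (51 mod 10)) mod 10 = 9.

9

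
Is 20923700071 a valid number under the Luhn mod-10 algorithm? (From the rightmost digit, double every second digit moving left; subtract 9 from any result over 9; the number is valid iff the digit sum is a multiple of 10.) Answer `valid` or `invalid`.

From the right, keep odd positions and double even positions (subtract 9 from any doubled value over 9):
  doubled (positions 2,4,...): 5 0 5 4 0 → sum 14
  kept (positions 1,3,...): 1 0 0 3 9 2 → sum 15
Total = 29.
29 mod 10 = 9, so the number is invalid.

invalid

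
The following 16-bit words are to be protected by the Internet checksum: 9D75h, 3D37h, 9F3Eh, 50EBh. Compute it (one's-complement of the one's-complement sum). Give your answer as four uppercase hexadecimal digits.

3529

One's-complement addition (fold any carry out of bit 15 back into bit 0):
  0x9D75 + 0x3D37 = 0x0DAAC
  0xDAAC + 0x9F3E = 0x179EA → wrap carry → 0x79EB
  0x79EB + 0x50EB = 0x0CAD6
One's-complement sum = 0xCAD6.
Checksum = ~0xCAD6 & 0xFFFF = 0x3529.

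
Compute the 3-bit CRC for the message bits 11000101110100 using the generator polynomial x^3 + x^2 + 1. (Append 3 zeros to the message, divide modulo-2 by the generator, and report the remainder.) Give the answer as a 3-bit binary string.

Append 3 zeros: 11000101110100000. Divide by 1101 (XOR where the leading bit is 1):
  pos 0: 1100 XOR 1101 = 0001
  pos 3: 1010 XOR 1101 = 0111
  pos 4: 1111 XOR 1101 = 0010
  pos 6: 1011 XOR 1101 = 0110
  pos 7: 1100 XOR 1101 = 0001
  pos 10: 1100 XOR 1101 = 0001
  pos 13: 1000 XOR 1101 = 0101
Remainder (last 3 bits) = 101. This is the CRC / FCS.

101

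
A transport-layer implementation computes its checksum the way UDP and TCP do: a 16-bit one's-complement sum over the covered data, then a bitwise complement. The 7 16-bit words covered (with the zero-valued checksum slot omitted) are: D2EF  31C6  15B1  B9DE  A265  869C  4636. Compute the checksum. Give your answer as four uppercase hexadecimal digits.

BC81

One's-complement addition (fold any carry out of bit 15 back into bit 0):
  0xD2EF + 0x31C6 = 0x104B5 → wrap carry → 0x04B6
  0x04B6 + 0x15B1 = 0x01A67
  0x1A67 + 0xB9DE = 0x0D445
  0xD445 + 0xA265 = 0x176AA → wrap carry → 0x76AB
  0x76AB + 0x869C = 0x0FD47
  0xFD47 + 0x4636 = 0x1437D → wrap carry → 0x437E
One's-complement sum = 0x437E.
Checksum = ~0x437E & 0xFFFF = 0xBC81.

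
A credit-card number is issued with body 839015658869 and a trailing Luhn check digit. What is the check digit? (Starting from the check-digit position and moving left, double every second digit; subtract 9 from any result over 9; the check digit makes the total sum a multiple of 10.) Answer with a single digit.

8

Partial digits right→left: 9 6 8 8 5 6 5 1 0 9 3 8
Double every second digit counting from the check-digit position (so the 1st, 3rd, 5th, ... of the partial from the right).
  doubled (with −9 where >9): 9 7 1 1 0 6 → sum 24
  kept as-is: 6 8 6 1 9 8 → sum 38
Total = 24 + 38 = 62.
Check digit = (10 − (62 mod 10)) mod 10 = 8.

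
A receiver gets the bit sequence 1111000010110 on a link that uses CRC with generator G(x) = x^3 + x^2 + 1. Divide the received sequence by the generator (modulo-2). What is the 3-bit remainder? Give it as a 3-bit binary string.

Modulo-2 division of 1111000010110 by 1101:
  pos 0: 1111 XOR 1101 = 0010
  pos 2: 1000 XOR 1101 = 0101
  pos 3: 1010 XOR 1101 = 0111
  pos 4: 1110 XOR 1101 = 0011
  pos 6: 1110 XOR 1101 = 0011
  pos 8: 1111 XOR 1101 = 0010
Remainder = 100 (nonzero — an error is detected).

100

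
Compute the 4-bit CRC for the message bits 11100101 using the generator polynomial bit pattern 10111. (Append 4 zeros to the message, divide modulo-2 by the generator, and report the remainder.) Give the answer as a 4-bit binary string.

0111

Append 4 zeros: 111001010000. Divide by 10111 (XOR where the leading bit is 1):
  pos 0: 11100 XOR 10111 = 01011
  pos 1: 10111 XOR 10111 = 00000
  pos 7: 10000 XOR 10111 = 00111
Remainder (last 4 bits) = 0111. This is the CRC / FCS.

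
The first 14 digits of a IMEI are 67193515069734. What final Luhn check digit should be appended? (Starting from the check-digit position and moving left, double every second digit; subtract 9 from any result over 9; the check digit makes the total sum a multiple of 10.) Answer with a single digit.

5

Partial digits right→left: 4 3 7 9 6 0 5 1 5 3 9 1 7 6
Double every second digit counting from the check-digit position (so the 1st, 3rd, 5th, ... of the partial from the right).
  doubled (with −9 where >9): 8 5 3 1 1 9 5 → sum 32
  kept as-is: 3 9 0 1 3 1 6 → sum 23
Total = 32 + 23 = 55.
Check digit = (10 − (55 mod 10)) mod 10 = 5.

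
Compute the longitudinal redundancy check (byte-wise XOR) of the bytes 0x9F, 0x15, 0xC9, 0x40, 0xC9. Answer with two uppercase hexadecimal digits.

CA

XOR the bytes together:
  start with 0x9F
  0x9F ⊕ 0x15 = 0x8A
  0x8A ⊕ 0xC9 = 0x43
  0x43 ⊕ 0x40 = 0x03
  0x03 ⊕ 0xC9 = 0xCA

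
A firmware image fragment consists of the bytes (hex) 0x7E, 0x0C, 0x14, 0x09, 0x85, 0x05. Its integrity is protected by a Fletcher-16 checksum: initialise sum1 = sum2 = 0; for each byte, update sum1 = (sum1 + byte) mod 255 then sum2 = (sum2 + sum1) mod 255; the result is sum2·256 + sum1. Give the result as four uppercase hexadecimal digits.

Running sums (mod 255):
  after byte 0 (0x7E): sum1=126, sum2=126
  after byte 1 (0x0C): sum1=138, sum2=9
  after byte 2 (0x14): sum1=158, sum2=167
  after byte 3 (0x09): sum1=167, sum2=79
  after byte 4 (0x85): sum1=45, sum2=124
  after byte 5 (0x05): sum1=50, sum2=174
Checksum = sum2·256 + sum1 = 174·256 + 50 = 44594 = 0xAE32.

AE32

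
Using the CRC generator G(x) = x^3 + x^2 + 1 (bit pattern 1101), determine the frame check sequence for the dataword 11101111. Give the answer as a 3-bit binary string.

Append 3 zeros: 11101111000. Divide by 1101 (XOR where the leading bit is 1):
  pos 0: 1110 XOR 1101 = 0011
  pos 2: 1111 XOR 1101 = 0010
  pos 4: 1011 XOR 1101 = 0110
  pos 5: 1100 XOR 1101 = 0001
Remainder (last 3 bits) = 100. This is the CRC / FCS.

100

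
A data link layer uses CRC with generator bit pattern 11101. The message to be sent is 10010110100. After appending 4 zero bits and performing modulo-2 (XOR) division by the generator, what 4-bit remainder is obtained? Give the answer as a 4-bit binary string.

0100

Append 4 zeros: 100101101000000. Divide by 11101 (XOR where the leading bit is 1):
  pos 0: 10010 XOR 11101 = 01111
  pos 1: 11111 XOR 11101 = 00010
  pos 4: 10101 XOR 11101 = 01000
  pos 5: 10000 XOR 11101 = 01101
  pos 6: 11010 XOR 11101 = 00111
  pos 8: 11100 XOR 11101 = 00001
Remainder (last 4 bits) = 0100. This is the CRC / FCS.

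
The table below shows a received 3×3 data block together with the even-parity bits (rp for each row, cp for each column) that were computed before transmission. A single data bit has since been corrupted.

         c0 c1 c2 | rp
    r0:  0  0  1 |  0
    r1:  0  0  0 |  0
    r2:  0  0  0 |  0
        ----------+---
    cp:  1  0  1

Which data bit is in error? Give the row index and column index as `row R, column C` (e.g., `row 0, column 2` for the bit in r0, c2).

row 0, column 0

Recompute each row's even parity and compare to rp:
  r0: data parity 1, sent rp 0 → mismatch
  r1: data parity 0, sent rp 0 → ok
  r2: data parity 0, sent rp 0 → ok
Recompute each column's even parity and compare to cp:
  c0: data parity 0, sent cp 1 → mismatch
  c1: data parity 0, sent cp 0 → ok
  c2: data parity 1, sent cp 1 → ok
Exactly one row (r0) and one column (c0) fail → the flipped bit is at their intersection.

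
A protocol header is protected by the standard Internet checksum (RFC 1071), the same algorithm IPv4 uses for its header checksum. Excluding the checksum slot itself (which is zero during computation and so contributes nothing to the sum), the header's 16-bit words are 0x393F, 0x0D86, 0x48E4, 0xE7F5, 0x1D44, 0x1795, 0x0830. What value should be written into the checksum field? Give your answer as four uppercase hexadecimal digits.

4B57

One's-complement addition (fold any carry out of bit 15 back into bit 0):
  0x393F + 0x0D86 = 0x046C5
  0x46C5 + 0x48E4 = 0x08FA9
  0x8FA9 + 0xE7F5 = 0x1779E → wrap carry → 0x779F
  0x779F + 0x1D44 = 0x094E3
  0x94E3 + 0x1795 = 0x0AC78
  0xAC78 + 0x0830 = 0x0B4A8
One's-complement sum = 0xB4A8.
Checksum = ~0xB4A8 & 0xFFFF = 0x4B57.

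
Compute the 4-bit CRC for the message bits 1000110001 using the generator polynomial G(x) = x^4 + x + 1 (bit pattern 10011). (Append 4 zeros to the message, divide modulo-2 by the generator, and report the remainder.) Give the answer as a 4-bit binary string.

0001

Append 4 zeros: 10001100010000. Divide by 10011 (XOR where the leading bit is 1):
  pos 0: 10001 XOR 10011 = 00010
  pos 3: 10100 XOR 10011 = 00111
  pos 5: 11101 XOR 10011 = 01110
  pos 6: 11100 XOR 10011 = 01111
  pos 7: 11110 XOR 10011 = 01101
  pos 8: 11010 XOR 10011 = 01001
  pos 9: 10010 XOR 10011 = 00001
Remainder (last 4 bits) = 0001. This is the CRC / FCS.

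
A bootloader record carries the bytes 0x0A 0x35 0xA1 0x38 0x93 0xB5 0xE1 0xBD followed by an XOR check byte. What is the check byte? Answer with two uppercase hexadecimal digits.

XOR the bytes together:
  start with 0x0A
  0x0A ⊕ 0x35 = 0x3F
  0x3F ⊕ 0xA1 = 0x9E
  0x9E ⊕ 0x38 = 0xA6
  0xA6 ⊕ 0x93 = 0x35
  0x35 ⊕ 0xB5 = 0x80
  0x80 ⊕ 0xE1 = 0x61
  0x61 ⊕ 0xBD = 0xDC

DC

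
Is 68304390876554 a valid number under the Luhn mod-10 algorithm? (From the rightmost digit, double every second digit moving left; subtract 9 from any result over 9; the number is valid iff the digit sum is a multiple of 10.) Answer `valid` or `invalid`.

invalid

From the right, keep odd positions and double even positions (subtract 9 from any doubled value over 9):
  doubled (positions 2,4,...): 1 3 7 9 8 6 3 → sum 37
  kept (positions 1,3,...): 4 5 7 0 3 0 8 → sum 27
Total = 64.
64 mod 10 = 4, so the number is invalid.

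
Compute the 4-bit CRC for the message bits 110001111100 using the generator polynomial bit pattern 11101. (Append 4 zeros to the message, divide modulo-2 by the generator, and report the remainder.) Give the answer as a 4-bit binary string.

Append 4 zeros: 1100011111000000. Divide by 11101 (XOR where the leading bit is 1):
  pos 0: 11000 XOR 11101 = 00101
  pos 2: 10111 XOR 11101 = 01010
  pos 3: 10101 XOR 11101 = 01000
  pos 4: 10001 XOR 11101 = 01100
  pos 5: 11001 XOR 11101 = 00100
  pos 7: 10000 XOR 11101 = 01101
  pos 8: 11010 XOR 11101 = 00111
  pos 10: 11100 XOR 11101 = 00001
Remainder (last 4 bits) = 0010. This is the CRC / FCS.

0010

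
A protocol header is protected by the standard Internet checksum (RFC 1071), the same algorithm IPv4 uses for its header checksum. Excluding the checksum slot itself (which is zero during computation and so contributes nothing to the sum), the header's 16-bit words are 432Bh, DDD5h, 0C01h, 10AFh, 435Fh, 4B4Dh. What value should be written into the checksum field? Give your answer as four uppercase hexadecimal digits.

One's-complement addition (fold any carry out of bit 15 back into bit 0):
  0x432B + 0xDDD5 = 0x12100 → wrap carry → 0x2101
  0x2101 + 0x0C01 = 0x02D02
  0x2D02 + 0x10AF = 0x03DB1
  0x3DB1 + 0x435F = 0x08110
  0x8110 + 0x4B4D = 0x0CC5D
One's-complement sum = 0xCC5D.
Checksum = ~0xCC5D & 0xFFFF = 0x33A2.

33A2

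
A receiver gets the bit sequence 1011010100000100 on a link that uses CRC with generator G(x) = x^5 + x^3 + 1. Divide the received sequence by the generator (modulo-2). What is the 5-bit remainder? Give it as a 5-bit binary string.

Modulo-2 division of 1011010100000100 by 101001:
  pos 0: 101101 XOR 101001 = 000100
  pos 3: 100010 XOR 101001 = 001011
  pos 5: 101100 XOR 101001 = 000101
  pos 8: 101001 XOR 101001 = 000000
Remainder = 00000 (zero — the frame passes the CRC check).

00000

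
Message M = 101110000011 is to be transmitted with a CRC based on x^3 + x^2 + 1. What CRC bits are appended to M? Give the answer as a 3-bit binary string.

Append 3 zeros: 101110000011000. Divide by 1101 (XOR where the leading bit is 1):
  pos 0: 1011 XOR 1101 = 0110
  pos 1: 1101 XOR 1101 = 0000
  pos 10: 1100 XOR 1101 = 0001
Remainder (last 3 bits) = 010. This is the CRC / FCS.

010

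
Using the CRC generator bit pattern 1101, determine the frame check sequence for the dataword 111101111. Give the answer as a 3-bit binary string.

011

Append 3 zeros: 111101111000. Divide by 1101 (XOR where the leading bit is 1):
  pos 0: 1111 XOR 1101 = 0010
  pos 2: 1001 XOR 1101 = 0100
  pos 3: 1001 XOR 1101 = 0100
  pos 4: 1001 XOR 1101 = 0100
  pos 5: 1001 XOR 1101 = 0100
  pos 6: 1000 XOR 1101 = 0101
  pos 7: 1010 XOR 1101 = 0111
  pos 8: 1110 XOR 1101 = 0011
Remainder (last 3 bits) = 011. This is the CRC / FCS.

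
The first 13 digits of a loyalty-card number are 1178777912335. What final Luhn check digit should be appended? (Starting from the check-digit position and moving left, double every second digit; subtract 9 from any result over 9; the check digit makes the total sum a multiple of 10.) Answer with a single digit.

Partial digits right→left: 5 3 3 2 1 9 7 7 7 8 7 1 1
Double every second digit counting from the check-digit position (so the 1st, 3rd, 5th, ... of the partial from the right).
  doubled (with −9 where >9): 1 6 2 5 5 5 2 → sum 26
  kept as-is: 3 2 9 7 8 1 → sum 30
Total = 26 + 30 = 56.
Check digit = (10 − (56 mod 10)) mod 10 = 4.

4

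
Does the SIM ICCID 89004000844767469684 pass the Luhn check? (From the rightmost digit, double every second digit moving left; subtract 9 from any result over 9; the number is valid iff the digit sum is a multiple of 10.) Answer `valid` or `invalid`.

From the right, keep odd positions and double even positions (subtract 9 from any doubled value over 9):
  doubled (positions 2,4,...): 7 9 8 3 8 7 0 8 0 7 → sum 57
  kept (positions 1,3,...): 4 6 6 7 7 4 0 0 0 9 → sum 43
Total = 100.
100 mod 10 = 0, so the number is valid.

valid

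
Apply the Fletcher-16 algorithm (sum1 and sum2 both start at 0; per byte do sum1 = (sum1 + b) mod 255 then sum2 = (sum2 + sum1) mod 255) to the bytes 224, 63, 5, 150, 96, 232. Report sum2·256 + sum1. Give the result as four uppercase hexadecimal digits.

0305

Running sums (mod 255):
  after byte 0 (224): sum1=224, sum2=224
  after byte 1 (63): sum1=32, sum2=1
  after byte 2 (5): sum1=37, sum2=38
  after byte 3 (150): sum1=187, sum2=225
  after byte 4 (96): sum1=28, sum2=253
  after byte 5 (232): sum1=5, sum2=3
Checksum = sum2·256 + sum1 = 3·256 + 5 = 773 = 0x0305.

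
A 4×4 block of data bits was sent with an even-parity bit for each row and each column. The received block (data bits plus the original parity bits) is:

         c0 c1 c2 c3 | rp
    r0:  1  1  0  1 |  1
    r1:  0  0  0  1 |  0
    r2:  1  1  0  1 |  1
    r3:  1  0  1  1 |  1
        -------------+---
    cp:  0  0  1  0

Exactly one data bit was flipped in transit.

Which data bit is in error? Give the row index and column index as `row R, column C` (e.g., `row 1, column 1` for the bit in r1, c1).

Recompute each row's even parity and compare to rp:
  r0: data parity 1, sent rp 1 → ok
  r1: data parity 1, sent rp 0 → mismatch
  r2: data parity 1, sent rp 1 → ok
  r3: data parity 1, sent rp 1 → ok
Recompute each column's even parity and compare to cp:
  c0: data parity 1, sent cp 0 → mismatch
  c1: data parity 0, sent cp 0 → ok
  c2: data parity 1, sent cp 1 → ok
  c3: data parity 0, sent cp 0 → ok
Exactly one row (r1) and one column (c0) fail → the flipped bit is at their intersection.

row 1, column 0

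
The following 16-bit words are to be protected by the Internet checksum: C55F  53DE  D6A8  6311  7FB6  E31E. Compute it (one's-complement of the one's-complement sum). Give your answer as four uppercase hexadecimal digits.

4A32

One's-complement addition (fold any carry out of bit 15 back into bit 0):
  0xC55F + 0x53DE = 0x1193D → wrap carry → 0x193E
  0x193E + 0xD6A8 = 0x0EFE6
  0xEFE6 + 0x6311 = 0x152F7 → wrap carry → 0x52F8
  0x52F8 + 0x7FB6 = 0x0D2AE
  0xD2AE + 0xE31E = 0x1B5CC → wrap carry → 0xB5CD
One's-complement sum = 0xB5CD.
Checksum = ~0xB5CD & 0xFFFF = 0x4A32.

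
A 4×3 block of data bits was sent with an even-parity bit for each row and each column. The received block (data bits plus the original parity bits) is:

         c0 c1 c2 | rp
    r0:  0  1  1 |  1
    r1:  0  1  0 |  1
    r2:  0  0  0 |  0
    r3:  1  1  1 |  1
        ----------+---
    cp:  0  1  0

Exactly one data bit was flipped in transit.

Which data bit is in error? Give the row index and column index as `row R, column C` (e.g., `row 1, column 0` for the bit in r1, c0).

Recompute each row's even parity and compare to rp:
  r0: data parity 0, sent rp 1 → mismatch
  r1: data parity 1, sent rp 1 → ok
  r2: data parity 0, sent rp 0 → ok
  r3: data parity 1, sent rp 1 → ok
Recompute each column's even parity and compare to cp:
  c0: data parity 1, sent cp 0 → mismatch
  c1: data parity 1, sent cp 1 → ok
  c2: data parity 0, sent cp 0 → ok
Exactly one row (r0) and one column (c0) fail → the flipped bit is at their intersection.

row 0, column 0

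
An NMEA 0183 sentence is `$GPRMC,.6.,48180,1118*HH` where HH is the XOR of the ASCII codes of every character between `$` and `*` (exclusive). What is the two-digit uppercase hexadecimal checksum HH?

XOR the ASCII codes of the payload characters:
  'G' = 0x47 → acc = 0x47
  'P' = 0x50 → acc = 0x17
  'R' = 0x52 → acc = 0x45
  'M' = 0x4D → acc = 0x08
  'C' = 0x43 → acc = 0x4B
  ',' = 0x2C → acc = 0x67
  '.' = 0x2E → acc = 0x49
  '6' = 0x36 → acc = 0x7F
  '.' = 0x2E → acc = 0x51
  ',' = 0x2C → acc = 0x7D
  '4' = 0x34 → acc = 0x49
  '8' = 0x38 → acc = 0x71
  '1' = 0x31 → acc = 0x40
  '8' = 0x38 → acc = 0x78
  '0' = 0x30 → acc = 0x48
  ',' = 0x2C → acc = 0x64
  '1' = 0x31 → acc = 0x55
  '1' = 0x31 → acc = 0x64
  '1' = 0x31 → acc = 0x55
  '8' = 0x38 → acc = 0x6D
Checksum = 0x6D.

6D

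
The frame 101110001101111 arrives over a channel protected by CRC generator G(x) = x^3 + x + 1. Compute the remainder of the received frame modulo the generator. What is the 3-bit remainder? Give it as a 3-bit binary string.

Modulo-2 division of 101110001101111 by 1011:
  pos 0: 1011 XOR 1011 = 0000
  pos 4: 1000 XOR 1011 = 0011
  pos 6: 1111 XOR 1011 = 0100
  pos 7: 1000 XOR 1011 = 0011
  pos 9: 1111 XOR 1011 = 0100
  pos 10: 1001 XOR 1011 = 0010
Remainder = 101 (nonzero — an error is detected).

101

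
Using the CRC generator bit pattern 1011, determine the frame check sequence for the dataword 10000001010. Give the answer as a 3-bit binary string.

110

Append 3 zeros: 10000001010000. Divide by 1011 (XOR where the leading bit is 1):
  pos 0: 1000 XOR 1011 = 0011
  pos 2: 1100 XOR 1011 = 0111
  pos 3: 1110 XOR 1011 = 0101
  pos 4: 1011 XOR 1011 = 0000
  pos 9: 1000 XOR 1011 = 0011
Remainder (last 3 bits) = 110. This is the CRC / FCS.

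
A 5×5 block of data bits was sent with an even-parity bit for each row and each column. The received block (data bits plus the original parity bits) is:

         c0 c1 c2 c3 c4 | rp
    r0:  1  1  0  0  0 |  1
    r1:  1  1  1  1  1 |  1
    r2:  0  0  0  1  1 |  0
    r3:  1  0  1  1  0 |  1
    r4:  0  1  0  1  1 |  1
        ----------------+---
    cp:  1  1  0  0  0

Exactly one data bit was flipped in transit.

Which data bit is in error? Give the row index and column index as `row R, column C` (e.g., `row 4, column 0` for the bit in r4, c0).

row 0, column 4

Recompute each row's even parity and compare to rp:
  r0: data parity 0, sent rp 1 → mismatch
  r1: data parity 1, sent rp 1 → ok
  r2: data parity 0, sent rp 0 → ok
  r3: data parity 1, sent rp 1 → ok
  r4: data parity 1, sent rp 1 → ok
Recompute each column's even parity and compare to cp:
  c0: data parity 1, sent cp 1 → ok
  c1: data parity 1, sent cp 1 → ok
  c2: data parity 0, sent cp 0 → ok
  c3: data parity 0, sent cp 0 → ok
  c4: data parity 1, sent cp 0 → mismatch
Exactly one row (r0) and one column (c4) fail → the flipped bit is at their intersection.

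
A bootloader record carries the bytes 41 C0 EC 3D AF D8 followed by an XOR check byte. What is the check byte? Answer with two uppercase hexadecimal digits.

XOR the bytes together:
  start with 0x41
  0x41 ⊕ 0xC0 = 0x81
  0x81 ⊕ 0xEC = 0x6D
  0x6D ⊕ 0x3D = 0x50
  0x50 ⊕ 0xAF = 0xFF
  0xFF ⊕ 0xD8 = 0x27

27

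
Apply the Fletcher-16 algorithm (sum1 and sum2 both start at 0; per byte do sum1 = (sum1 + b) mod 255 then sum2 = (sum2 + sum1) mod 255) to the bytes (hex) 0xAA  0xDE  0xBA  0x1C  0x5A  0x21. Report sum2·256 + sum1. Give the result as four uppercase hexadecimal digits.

6FDB

Running sums (mod 255):
  after byte 0 (0xAA): sum1=170, sum2=170
  after byte 1 (0xDE): sum1=137, sum2=52
  after byte 2 (0xBA): sum1=68, sum2=120
  after byte 3 (0x1C): sum1=96, sum2=216
  after byte 4 (0x5A): sum1=186, sum2=147
  after byte 5 (0x21): sum1=219, sum2=111
Checksum = sum2·256 + sum1 = 111·256 + 219 = 28635 = 0x6FDB.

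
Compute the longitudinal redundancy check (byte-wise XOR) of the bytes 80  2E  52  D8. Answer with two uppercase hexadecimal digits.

24

XOR the bytes together:
  start with 0x80
  0x80 ⊕ 0x2E = 0xAE
  0xAE ⊕ 0x52 = 0xFC
  0xFC ⊕ 0xD8 = 0x24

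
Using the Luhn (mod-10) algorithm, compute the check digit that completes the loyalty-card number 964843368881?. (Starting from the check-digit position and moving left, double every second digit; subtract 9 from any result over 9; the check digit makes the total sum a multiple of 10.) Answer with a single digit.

6

Partial digits right→left: 1 8 8 8 6 3 3 4 8 4 6 9
Double every second digit counting from the check-digit position (so the 1st, 3rd, 5th, ... of the partial from the right).
  doubled (with −9 where >9): 2 7 3 6 7 3 → sum 28
  kept as-is: 8 8 3 4 4 9 → sum 36
Total = 28 + 36 = 64.
Check digit = (10 − (64 mod 10)) mod 10 = 6.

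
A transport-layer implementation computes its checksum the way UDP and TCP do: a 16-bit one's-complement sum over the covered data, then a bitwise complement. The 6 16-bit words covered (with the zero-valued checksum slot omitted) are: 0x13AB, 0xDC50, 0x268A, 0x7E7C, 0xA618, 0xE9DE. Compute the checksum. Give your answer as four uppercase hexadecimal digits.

One's-complement addition (fold any carry out of bit 15 back into bit 0):
  0x13AB + 0xDC50 = 0x0EFFB
  0xEFFB + 0x268A = 0x11685 → wrap carry → 0x1686
  0x1686 + 0x7E7C = 0x09502
  0x9502 + 0xA618 = 0x13B1A → wrap carry → 0x3B1B
  0x3B1B + 0xE9DE = 0x124F9 → wrap carry → 0x24FA
One's-complement sum = 0x24FA.
Checksum = ~0x24FA & 0xFFFF = 0xDB05.

DB05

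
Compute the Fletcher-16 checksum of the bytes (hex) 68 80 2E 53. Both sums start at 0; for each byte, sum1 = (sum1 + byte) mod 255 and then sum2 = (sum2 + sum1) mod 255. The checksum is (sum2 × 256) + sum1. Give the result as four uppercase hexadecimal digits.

Running sums (mod 255):
  after byte 0 (68): sum1=104, sum2=104
  after byte 1 (80): sum1=232, sum2=81
  after byte 2 (2E): sum1=23, sum2=104
  after byte 3 (53): sum1=106, sum2=210
Checksum = sum2·256 + sum1 = 210·256 + 106 = 53866 = 0xD26A.

D26A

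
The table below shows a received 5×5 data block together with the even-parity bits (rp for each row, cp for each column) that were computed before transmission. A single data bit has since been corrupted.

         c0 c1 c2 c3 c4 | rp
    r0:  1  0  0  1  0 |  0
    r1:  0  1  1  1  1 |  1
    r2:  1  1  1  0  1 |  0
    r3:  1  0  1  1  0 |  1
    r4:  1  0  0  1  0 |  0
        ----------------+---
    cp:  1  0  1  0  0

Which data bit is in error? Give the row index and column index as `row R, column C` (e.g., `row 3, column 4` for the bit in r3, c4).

row 1, column 0

Recompute each row's even parity and compare to rp:
  r0: data parity 0, sent rp 0 → ok
  r1: data parity 0, sent rp 1 → mismatch
  r2: data parity 0, sent rp 0 → ok
  r3: data parity 1, sent rp 1 → ok
  r4: data parity 0, sent rp 0 → ok
Recompute each column's even parity and compare to cp:
  c0: data parity 0, sent cp 1 → mismatch
  c1: data parity 0, sent cp 0 → ok
  c2: data parity 1, sent cp 1 → ok
  c3: data parity 0, sent cp 0 → ok
  c4: data parity 0, sent cp 0 → ok
Exactly one row (r1) and one column (c0) fail → the flipped bit is at their intersection.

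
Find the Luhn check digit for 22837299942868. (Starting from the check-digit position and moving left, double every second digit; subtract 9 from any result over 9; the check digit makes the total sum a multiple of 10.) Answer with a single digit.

Partial digits right→left: 8 6 8 2 4 9 9 9 2 7 3 8 2 2
Double every second digit counting from the check-digit position (so the 1st, 3rd, 5th, ... of the partial from the right).
  doubled (with −9 where >9): 7 7 8 9 4 6 4 → sum 45
  kept as-is: 6 2 9 9 7 8 2 → sum 43
Total = 45 + 43 = 88.
Check digit = (10 − (88 mod 10)) mod 10 = 2.

2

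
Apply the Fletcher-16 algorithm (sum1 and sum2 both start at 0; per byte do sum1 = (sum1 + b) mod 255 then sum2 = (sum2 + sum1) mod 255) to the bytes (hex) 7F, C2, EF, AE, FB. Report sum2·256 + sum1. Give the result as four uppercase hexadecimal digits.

Running sums (mod 255):
  after byte 0 (7F): sum1=127, sum2=127
  after byte 1 (C2): sum1=66, sum2=193
  after byte 2 (EF): sum1=50, sum2=243
  after byte 3 (AE): sum1=224, sum2=212
  after byte 4 (FB): sum1=220, sum2=177
Checksum = sum2·256 + sum1 = 177·256 + 220 = 45532 = 0xB1DC.

B1DC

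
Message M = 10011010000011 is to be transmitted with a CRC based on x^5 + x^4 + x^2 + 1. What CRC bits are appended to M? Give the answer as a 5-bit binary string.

00101

Append 5 zeros: 1001101000001100000. Divide by 110101 (XOR where the leading bit is 1):
  pos 0: 100110 XOR 110101 = 010011
  pos 1: 100111 XOR 110101 = 010010
  pos 2: 100100 XOR 110101 = 010001
  pos 3: 100010 XOR 110101 = 010111
  pos 4: 101110 XOR 110101 = 011011
  pos 5: 110110 XOR 110101 = 000011
  pos 9: 110110 XOR 110101 = 000011
  pos 13: 110000 XOR 110101 = 000101
Remainder (last 5 bits) = 00101. This is the CRC / FCS.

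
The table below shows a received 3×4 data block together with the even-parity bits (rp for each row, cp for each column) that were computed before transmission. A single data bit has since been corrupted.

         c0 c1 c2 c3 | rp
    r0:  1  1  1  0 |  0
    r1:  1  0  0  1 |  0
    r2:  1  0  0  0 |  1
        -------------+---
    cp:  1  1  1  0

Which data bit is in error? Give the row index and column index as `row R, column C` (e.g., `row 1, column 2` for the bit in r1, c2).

Recompute each row's even parity and compare to rp:
  r0: data parity 1, sent rp 0 → mismatch
  r1: data parity 0, sent rp 0 → ok
  r2: data parity 1, sent rp 1 → ok
Recompute each column's even parity and compare to cp:
  c0: data parity 1, sent cp 1 → ok
  c1: data parity 1, sent cp 1 → ok
  c2: data parity 1, sent cp 1 → ok
  c3: data parity 1, sent cp 0 → mismatch
Exactly one row (r0) and one column (c3) fail → the flipped bit is at their intersection.

row 0, column 3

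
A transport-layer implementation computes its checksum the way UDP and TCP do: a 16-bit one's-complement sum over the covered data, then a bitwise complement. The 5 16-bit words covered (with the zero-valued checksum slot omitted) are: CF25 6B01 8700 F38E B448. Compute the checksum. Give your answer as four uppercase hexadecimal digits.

One's-complement addition (fold any carry out of bit 15 back into bit 0):
  0xCF25 + 0x6B01 = 0x13A26 → wrap carry → 0x3A27
  0x3A27 + 0x8700 = 0x0C127
  0xC127 + 0xF38E = 0x1B4B5 → wrap carry → 0xB4B6
  0xB4B6 + 0xB448 = 0x168FE → wrap carry → 0x68FF
One's-complement sum = 0x68FF.
Checksum = ~0x68FF & 0xFFFF = 0x9700.

9700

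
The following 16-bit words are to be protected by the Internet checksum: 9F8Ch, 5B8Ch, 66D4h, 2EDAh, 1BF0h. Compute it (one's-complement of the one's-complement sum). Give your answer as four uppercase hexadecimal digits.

5348

One's-complement addition (fold any carry out of bit 15 back into bit 0):
  0x9F8C + 0x5B8C = 0x0FB18
  0xFB18 + 0x66D4 = 0x161EC → wrap carry → 0x61ED
  0x61ED + 0x2EDA = 0x090C7
  0x90C7 + 0x1BF0 = 0x0ACB7
One's-complement sum = 0xACB7.
Checksum = ~0xACB7 & 0xFFFF = 0x5348.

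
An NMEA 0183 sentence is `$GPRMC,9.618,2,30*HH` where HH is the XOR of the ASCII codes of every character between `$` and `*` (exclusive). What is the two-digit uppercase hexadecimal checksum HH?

7E

XOR the ASCII codes of the payload characters:
  'G' = 0x47 → acc = 0x47
  'P' = 0x50 → acc = 0x17
  'R' = 0x52 → acc = 0x45
  'M' = 0x4D → acc = 0x08
  'C' = 0x43 → acc = 0x4B
  ',' = 0x2C → acc = 0x67
  '9' = 0x39 → acc = 0x5E
  '.' = 0x2E → acc = 0x70
  '6' = 0x36 → acc = 0x46
  '1' = 0x31 → acc = 0x77
  '8' = 0x38 → acc = 0x4F
  ',' = 0x2C → acc = 0x63
  '2' = 0x32 → acc = 0x51
  ',' = 0x2C → acc = 0x7D
  '3' = 0x33 → acc = 0x4E
  '0' = 0x30 → acc = 0x7E
Checksum = 0x7E.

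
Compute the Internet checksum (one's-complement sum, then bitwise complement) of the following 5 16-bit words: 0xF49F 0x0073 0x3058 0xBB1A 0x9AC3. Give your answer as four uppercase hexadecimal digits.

One's-complement addition (fold any carry out of bit 15 back into bit 0):
  0xF49F + 0x0073 = 0x0F512
  0xF512 + 0x3058 = 0x1256A → wrap carry → 0x256B
  0x256B + 0xBB1A = 0x0E085
  0xE085 + 0x9AC3 = 0x17B48 → wrap carry → 0x7B49
One's-complement sum = 0x7B49.
Checksum = ~0x7B49 & 0xFFFF = 0x84B6.

84B6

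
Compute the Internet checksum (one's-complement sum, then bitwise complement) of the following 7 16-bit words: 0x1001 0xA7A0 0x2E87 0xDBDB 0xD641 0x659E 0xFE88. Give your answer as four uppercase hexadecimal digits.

0392

One's-complement addition (fold any carry out of bit 15 back into bit 0):
  0x1001 + 0xA7A0 = 0x0B7A1
  0xB7A1 + 0x2E87 = 0x0E628
  0xE628 + 0xDBDB = 0x1C203 → wrap carry → 0xC204
  0xC204 + 0xD641 = 0x19845 → wrap carry → 0x9846
  0x9846 + 0x659E = 0x0FDE4
  0xFDE4 + 0xFE88 = 0x1FC6C → wrap carry → 0xFC6D
One's-complement sum = 0xFC6D.
Checksum = ~0xFC6D & 0xFFFF = 0x0392.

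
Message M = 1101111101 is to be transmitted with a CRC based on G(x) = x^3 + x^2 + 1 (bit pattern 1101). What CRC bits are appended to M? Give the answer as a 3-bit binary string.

Append 3 zeros: 1101111101000. Divide by 1101 (XOR where the leading bit is 1):
  pos 0: 1101 XOR 1101 = 0000
  pos 4: 1111 XOR 1101 = 0010
  pos 6: 1001 XOR 1101 = 0100
  pos 7: 1000 XOR 1101 = 0101
  pos 8: 1010 XOR 1101 = 0111
  pos 9: 1110 XOR 1101 = 0011
Remainder (last 3 bits) = 011. This is the CRC / FCS.

011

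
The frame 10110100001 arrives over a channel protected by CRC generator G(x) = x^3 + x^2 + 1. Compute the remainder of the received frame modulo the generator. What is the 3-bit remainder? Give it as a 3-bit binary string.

100

Modulo-2 division of 10110100001 by 1101:
  pos 0: 1011 XOR 1101 = 0110
  pos 1: 1100 XOR 1101 = 0001
  pos 4: 1100 XOR 1101 = 0001
  pos 7: 1001 XOR 1101 = 0100
Remainder = 100 (nonzero — an error is detected).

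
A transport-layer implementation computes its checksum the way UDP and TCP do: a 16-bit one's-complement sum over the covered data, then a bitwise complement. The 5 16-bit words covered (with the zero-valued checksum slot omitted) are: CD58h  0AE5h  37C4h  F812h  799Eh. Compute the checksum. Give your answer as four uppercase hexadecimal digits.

7E4C

One's-complement addition (fold any carry out of bit 15 back into bit 0):
  0xCD58 + 0x0AE5 = 0x0D83D
  0xD83D + 0x37C4 = 0x11001 → wrap carry → 0x1002
  0x1002 + 0xF812 = 0x10814 → wrap carry → 0x0815
  0x0815 + 0x799E = 0x081B3
One's-complement sum = 0x81B3.
Checksum = ~0x81B3 & 0xFFFF = 0x7E4C.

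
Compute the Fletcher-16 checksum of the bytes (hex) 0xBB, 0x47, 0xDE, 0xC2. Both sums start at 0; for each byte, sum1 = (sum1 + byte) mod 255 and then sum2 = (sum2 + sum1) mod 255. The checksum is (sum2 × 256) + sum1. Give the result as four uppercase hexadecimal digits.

45A4

Running sums (mod 255):
  after byte 0 (0xBB): sum1=187, sum2=187
  after byte 1 (0x47): sum1=3, sum2=190
  after byte 2 (0xDE): sum1=225, sum2=160
  after byte 3 (0xC2): sum1=164, sum2=69
Checksum = sum2·256 + sum1 = 69·256 + 164 = 17828 = 0x45A4.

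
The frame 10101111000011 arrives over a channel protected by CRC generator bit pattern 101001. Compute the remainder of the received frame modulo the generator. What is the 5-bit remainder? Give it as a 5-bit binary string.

Modulo-2 division of 10101111000011 by 101001:
  pos 0: 101011 XOR 101001 = 000010
  pos 4: 101100 XOR 101001 = 000101
  pos 7: 101001 XOR 101001 = 000000
Remainder = 00001 (nonzero — an error is detected).

00001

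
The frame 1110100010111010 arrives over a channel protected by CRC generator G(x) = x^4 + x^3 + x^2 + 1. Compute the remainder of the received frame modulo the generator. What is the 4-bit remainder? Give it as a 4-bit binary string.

Modulo-2 division of 1110100010111010 by 11101:
  pos 0: 11101 XOR 11101 = 00000
  pos 8: 10111 XOR 11101 = 01010
  pos 9: 10100 XOR 11101 = 01001
  pos 10: 10011 XOR 11101 = 01110
  pos 11: 11100 XOR 11101 = 00001
Remainder = 0001 (nonzero — an error is detected).

0001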